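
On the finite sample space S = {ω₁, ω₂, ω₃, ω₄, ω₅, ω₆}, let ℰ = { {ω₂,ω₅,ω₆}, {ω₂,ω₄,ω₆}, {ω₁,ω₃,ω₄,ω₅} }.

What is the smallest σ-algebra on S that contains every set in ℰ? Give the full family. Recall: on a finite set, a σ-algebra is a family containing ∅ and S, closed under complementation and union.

Answer: σ(ℰ) = { {}, {ω₄}, {ω₅}, {ω₁,ω₃}, {ω₂,ω₆}, {ω₄,ω₅}, {ω₁,ω₃,ω₄}, {ω₁,ω₃,ω₅}, {ω₂,ω₄,ω₆}, {ω₂,ω₅,ω₆}, {ω₁,ω₂,ω₃,ω₆}, {ω₁,ω₃,ω₄,ω₅}, {ω₂,ω₄,ω₅,ω₆}, {ω₁,ω₂,ω₃,ω₄,ω₆}, {ω₁,ω₂,ω₃,ω₅,ω₆}, S }

Check:
Start: ℰ ∪ {∅, S} = { {}, {ω₂,ω₄,ω₆}, {ω₂,ω₅,ω₆}, {ω₁,ω₃,ω₄,ω₅}, S }.
Round 1: +4 →
  {ω₂,ω₆}  = complement {ω₁,ω₃,ω₄,ω₅}
  {ω₁,ω₃,ω₄}  = complement {ω₂,ω₅,ω₆}
  {ω₁,ω₃,ω₅}  = complement {ω₂,ω₄,ω₆}
  {ω₂,ω₄,ω₅,ω₆}  = {ω₂,ω₄,ω₆} ∪ {ω₂,ω₅,ω₆}
Round 2 adds 3:
  {ω₁,ω₃}  = complement {ω₂,ω₄,ω₅,ω₆}
  {ω₁,ω₂,ω₃,ω₄,ω₆}  = {ω₂,ω₄,ω₆} ∪ {ω₁,ω₃,ω₄}
  {ω₁,ω₂,ω₃,ω₅,ω₆}  = {ω₁,ω₃,ω₅} ∪ {ω₂,ω₆}
Round 3: 3 new —
  {ω₄}  = complement {ω₁,ω₂,ω₃,ω₅,ω₆}
  {ω₅}  = complement {ω₁,ω₂,ω₃,ω₄,ω₆}
  {ω₁,ω₂,ω₃,ω₆}  = {ω₁,ω₃} ∪ {ω₂,ω₆}
Round 4 adds 1:
  {ω₄,ω₅}  = complement {ω₁,ω₂,ω₃,ω₆}
Round 5: stable.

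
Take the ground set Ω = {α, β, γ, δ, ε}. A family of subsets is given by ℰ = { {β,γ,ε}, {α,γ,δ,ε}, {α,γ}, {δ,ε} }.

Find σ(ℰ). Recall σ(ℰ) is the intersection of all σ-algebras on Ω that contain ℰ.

σ(ℰ) (32 sets): { ∅, {α}, {β}, {γ}, {δ}, {ε}, {α,β}, {α,γ}, {α,δ}, {α,ε}, {β,γ}, {β,δ}, {β,ε}, {γ,δ}, {γ,ε}, {δ,ε}, {α,β,γ}, {α,β,δ}, {α,β,ε}, {α,γ,δ}, {α,γ,ε}, {α,δ,ε}, {β,γ,δ}, {β,γ,ε}, {β,δ,ε}, {γ,δ,ε}, {α,β,γ,δ}, {α,β,γ,ε}, {α,β,δ,ε}, {α,γ,δ,ε}, {β,γ,δ,ε}, Ω }

Derivation:
Start: ℰ ∪ {∅, Ω} = { ∅, {α,γ}, {δ,ε}, {β,γ,ε}, {α,γ,δ,ε}, Ω }.
Iteration 1. New:
  {β}  = Ω∖{α,γ,δ,ε}
  {α,δ}  = Ω∖{β,γ,ε}
  {α,β,γ}  = Ω∖{δ,ε}
  {β,δ,ε}  = Ω∖{α,γ}
  {α,β,γ,ε}  = {β,γ,ε} ∪ {α,γ}
  {β,γ,δ,ε}  = {δ,ε} ∪ {β,γ,ε}
  |family| = 12
Iteration 2. New:
  {α}  = Ω∖{β,γ,δ,ε}
  {δ}  = Ω∖{α,β,γ,ε}
  {α,β,δ}  = {β} ∪ {α,δ}
  {α,γ,δ}  = {α,δ} ∪ {α,γ}
  {α,δ,ε}  = {δ,ε} ∪ {α,δ}
  {α,β,γ,δ}  = {α,β,γ} ∪ {α,δ}
  {α,β,δ,ε}  = {α,δ} ∪ {β,δ,ε}
  |family| = 19
Iteration 3. New:
  {γ}  = Ω∖{α,β,δ,ε}
  {ε}  = Ω∖{α,β,γ,δ}
  {α,β}  = {β} ∪ {α}
  {β,γ}  = Ω∖{α,δ,ε}
  {β,δ}  = {β} ∪ {δ}
  {β,ε}  = Ω∖{α,γ,δ}
  {γ,ε}  = Ω∖{α,β,δ}
  |family| = 26
Iteration 4: +6 →
  {α,ε}  = {ε} ∪ {α}
  {γ,δ}  = {γ} ∪ {δ}
  {α,β,ε}  = {β,ε} ∪ {α,β}
  {α,γ,ε}  = Ω∖{β,δ}
  {β,γ,δ}  = {γ} ∪ {β,δ}
  {γ,δ,ε}  = Ω∖{α,β}
  |family| = 32
After Iteration 5 the family is unchanged; done.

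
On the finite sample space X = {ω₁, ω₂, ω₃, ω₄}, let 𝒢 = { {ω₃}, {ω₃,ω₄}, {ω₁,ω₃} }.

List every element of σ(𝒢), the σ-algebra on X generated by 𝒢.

σ(𝒢) (16 sets): { {}, {ω₁}, {ω₂}, {ω₃}, {ω₄}, {ω₁,ω₂}, {ω₁,ω₃}, {ω₁,ω₄}, {ω₂,ω₃}, {ω₂,ω₄}, {ω₃,ω₄}, {ω₁,ω₂,ω₃}, {ω₁,ω₂,ω₄}, {ω₁,ω₃,ω₄}, {ω₂,ω₃,ω₄}, X }

Derivation:
Initial family (5 sets): { {}, {ω₃}, {ω₁,ω₃}, {ω₃,ω₄}, X }.
Iteration 1. New:
  {ω₁,ω₂}  = {ω₃,ω₄}ᶜ
  {ω₂,ω₄}  = {ω₁,ω₃}ᶜ
  {ω₁,ω₂,ω₄}  = {ω₃}ᶜ
  {ω₁,ω₃,ω₄}  = {ω₃,ω₄} ∪ {ω₁,ω₃}
Iteration 2 (3 new):
  {ω₂}  = {ω₁,ω₃,ω₄}ᶜ
  {ω₁,ω₂,ω₃}  = {ω₁,ω₂} ∪ {ω₃}
  {ω₂,ω₃,ω₄}  = {ω₃,ω₄} ∪ {ω₂,ω₄}
Iteration 3: 3 new —
  {ω₁}  = {ω₂,ω₃,ω₄}ᶜ
  {ω₄}  = {ω₁,ω₂,ω₃}ᶜ
  {ω₂,ω₃}  = {ω₃} ∪ {ω₂}
Iteration 4: 1 new —
  {ω₁,ω₄}  = {ω₂,ω₃}ᶜ
Iteration 5: stable.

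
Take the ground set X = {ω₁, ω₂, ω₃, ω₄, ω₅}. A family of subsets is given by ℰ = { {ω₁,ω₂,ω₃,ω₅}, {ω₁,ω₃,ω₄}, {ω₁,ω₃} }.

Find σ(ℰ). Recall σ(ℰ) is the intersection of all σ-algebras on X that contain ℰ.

σ(ℰ) = { {}, {ω₄}, {ω₁,ω₃}, {ω₂,ω₅}, {ω₁,ω₃,ω₄}, {ω₂,ω₄,ω₅}, {ω₁,ω₂,ω₃,ω₅}, X }

Working:
Begin from { {}, {ω₁,ω₃}, {ω₁,ω₃,ω₄}, {ω₁,ω₂,ω₃,ω₅}, X } (that is, ℰ plus ∅ and X).
Round 1. New:
  {ω₄}  = complement {ω₁,ω₂,ω₃,ω₅}
  {ω₂,ω₅}  = complement {ω₁,ω₃,ω₄}
  {ω₂,ω₄,ω₅}  = complement {ω₁,ω₃}
  |family| = 8
After Round 2 the family is unchanged; done.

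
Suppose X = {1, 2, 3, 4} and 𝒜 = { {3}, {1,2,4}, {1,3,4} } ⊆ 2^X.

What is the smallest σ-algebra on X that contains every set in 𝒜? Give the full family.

|σ(𝒜)| = 8.  σ(𝒜) = { {}, {2}, {3}, {1,4}, {2,3}, {1,2,4}, {1,3,4}, X }

Derivation:
Seed the family with 𝒜 together with ∅ and X: { {}, {3}, {1,2,4}, {1,3,4}, X }.
Round 1 (1 new):
  {2}  = X∖{1,3,4}
Round 2. New:
  {2,3}  = {3} ∪ {2}
Round 3 adds 1:
  {1,4}  = X∖{2,3}
Round 4: no new sets; the family is a σ-algebra.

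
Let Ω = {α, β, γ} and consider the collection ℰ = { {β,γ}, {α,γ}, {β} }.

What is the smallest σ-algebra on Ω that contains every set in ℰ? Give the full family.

Seed the family with ℰ together with ∅ and Ω: { {}, {β}, {α,γ}, {β,γ}, Ω }.
Pass 1. New:
  {α}  = complement {β,γ}
  |family| = 6
Pass 2. New:
  {α,β}  = {β} ∪ {α}
  |family| = 7
Pass 3. New:
  {γ}  = complement {α,β}
  |family| = 8
Pass 4: no new sets; the family is a σ-algebra.

Therefore σ(ℰ) = { {}, {α}, {β}, {γ}, {α,β}, {α,γ}, {β,γ}, Ω } (|σ(ℰ)| = 8).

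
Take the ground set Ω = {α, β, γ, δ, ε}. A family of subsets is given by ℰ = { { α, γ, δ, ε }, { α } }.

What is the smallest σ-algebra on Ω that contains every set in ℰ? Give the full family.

Answer: σ(ℰ) = { ∅, { α }, { β }, { α, β }, { γ, δ, ε }, { α, γ, δ, ε }, { β, γ, δ, ε }, Ω }

Working:
Start: ℰ ∪ {∅, Ω} = { ∅, { α }, { α, γ, δ, ε }, Ω }.
Pass 1. New:
  { β }  = complement { α, γ, δ, ε }
  { β, γ, δ, ε }  = complement { α }
Pass 2: +1 →
  { α, β }  = { β } ∪ { α }
Pass 3: 1 new —
  { γ, δ, ε }  = complement { α, β }
Pass 4: no new sets; the family is a σ-algebra.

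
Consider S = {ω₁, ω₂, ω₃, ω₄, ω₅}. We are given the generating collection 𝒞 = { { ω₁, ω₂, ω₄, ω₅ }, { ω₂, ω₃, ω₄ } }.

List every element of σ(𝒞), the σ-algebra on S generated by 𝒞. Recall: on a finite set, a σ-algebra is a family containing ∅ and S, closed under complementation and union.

σ(𝒞) = { ∅, { ω₃ }, { ω₁, ω₅ }, { ω₂, ω₄ }, { ω₁, ω₃, ω₅ }, { ω₂, ω₃, ω₄ }, { ω₁, ω₂, ω₄, ω₅ }, S }

Trace:
Seed the family with 𝒞 together with ∅ and S: { ∅, { ω₂, ω₃, ω₄ }, { ω₁, ω₂, ω₄, ω₅ }, S }.
Pass 1: +2 →
  { ω₃ }  = S∖{ ω₁, ω₂, ω₄, ω₅ }
  { ω₁, ω₅ }  = S∖{ ω₂, ω₃, ω₄ }
  |family| = 6
Pass 2 adds 1:
  { ω₁, ω₃, ω₅ }  = { ω₃ } ∪ { ω₁, ω₅ }
  |family| = 7
Pass 3: 1 new —
  { ω₂, ω₄ }  = S∖{ ω₁, ω₃, ω₅ }
  |family| = 8
Pass 4: already closed under ᶜ and ∪.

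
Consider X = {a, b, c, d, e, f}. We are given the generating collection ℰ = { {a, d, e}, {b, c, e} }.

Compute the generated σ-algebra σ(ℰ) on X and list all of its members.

Initial family (4 sets): { {}, {a, d, e}, {b, c, e}, X }.
Iteration 1 adds 3:
  {a, d, f}  = complement {b, c, e}
  {b, c, f}  = complement {a, d, e}
  {a, b, c, d, e}  = {b, c, e} ∪ {a, d, e}
  |family| = 7
Iteration 2. New:
  {f}  = complement {a, b, c, d, e}
  {a, d, e, f}  = {a, d, e} ∪ {a, d, f}
  {b, c, e, f}  = {b, c, e} ∪ {b, c, f}
  {a, b, c, d, f}  = {b, c, f} ∪ {a, d, f}
  |family| = 11
Iteration 3: +3 →
  {e}  = complement {a, b, c, d, f}
  {a, d}  = complement {b, c, e, f}
  {b, c}  = complement {a, d, e, f}
  |family| = 14
Iteration 4. New:
  {e, f}  = {f} ∪ {e}
  {a, b, c, d}  = {b, c} ∪ {a, d}
  |family| = 16
Iteration 5: stable.

Hence σ(ℰ) has 16 members: { {}, {e}, {f}, {a, d}, {b, c}, {e, f}, {a, d, e}, {a, d, f}, {b, c, e}, {b, c, f}, {a, b, c, d}, {a, d, e, f}, {b, c, e, f}, {a, b, c, d, e}, {a, b, c, d, f}, X }.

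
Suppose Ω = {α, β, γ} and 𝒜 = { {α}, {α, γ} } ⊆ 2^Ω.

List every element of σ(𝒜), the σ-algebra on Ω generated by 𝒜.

Initial family (4 sets): { ∅, {α}, {α, γ}, Ω }.
Iteration 1 (2 new):
  {β}  = Ω∖{α, γ}
  {β, γ}  = Ω∖{α}
Iteration 2. New:
  {α, β}  = {β} ∪ {α}
Iteration 3: +1 →
  {γ}  = Ω∖{α, β}
Iteration 4: closed — nothing new.

σ(𝒜) = { ∅, {α}, {β}, {γ}, {α, β}, {α, γ}, {β, γ}, Ω }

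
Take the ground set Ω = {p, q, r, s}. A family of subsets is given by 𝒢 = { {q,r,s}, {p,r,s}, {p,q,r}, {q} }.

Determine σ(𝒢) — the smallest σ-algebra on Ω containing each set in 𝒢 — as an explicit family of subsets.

Initial family (6 sets): { {}, {q}, {p,q,r}, {p,r,s}, {q,r,s}, Ω }.
Round 1: 2 new —
  {p}  = ᶜ of {q,r,s}
  {s}  = ᶜ of {p,q,r}
  — 8 sets.
Round 2 adds 3:
  {p,q}  = {q} ∪ {p}
  {p,s}  = {s} ∪ {p}
  {q,s}  = {s} ∪ {q}
  — 11 sets.
Round 3: +4 →
  {p,r}  = ᶜ of {q,s}
  {q,r}  = ᶜ of {p,s}
  {r,s}  = ᶜ of {p,q}
  {p,q,s}  = {p,s} ∪ {p,q}
  — 15 sets.
Round 4: +1 →
  {r}  = ᶜ of {p,q,s}
  — 16 sets.
Round 5: stable.

|σ(𝒢)| = 16.  σ(𝒢) = { {}, {p}, {q}, {r}, {s}, {p,q}, {p,r}, {p,s}, {q,r}, {q,s}, {r,s}, {p,q,r}, {p,q,s}, {p,r,s}, {q,r,s}, Ω }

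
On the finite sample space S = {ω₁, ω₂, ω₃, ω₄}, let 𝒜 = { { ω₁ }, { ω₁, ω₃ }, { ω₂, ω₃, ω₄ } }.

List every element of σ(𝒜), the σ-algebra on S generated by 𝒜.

Answer: σ(𝒜) = { ∅, { ω₁ }, { ω₃ }, { ω₁, ω₃ }, { ω₂, ω₄ }, { ω₁, ω₂, ω₄ }, { ω₂, ω₃, ω₄ }, S }

Working:
Take S₀ = 𝒜 ∪ {∅, S} = { ∅, { ω₁ }, { ω₁, ω₃ }, { ω₂, ω₃, ω₄ }, S }.
Round 1: 1 new —
  { ω₂, ω₄ }  = S∖{ ω₁, ω₃ }
  [6 total]
Round 2 adds 1:
  { ω₁, ω₂, ω₄ }  = { ω₂, ω₄ } ∪ { ω₁ }
  [7 total]
Round 3 (1 new):
  { ω₃ }  = S∖{ ω₁, ω₂, ω₄ }
  [8 total]
Round 4: already closed under ᶜ and ∪.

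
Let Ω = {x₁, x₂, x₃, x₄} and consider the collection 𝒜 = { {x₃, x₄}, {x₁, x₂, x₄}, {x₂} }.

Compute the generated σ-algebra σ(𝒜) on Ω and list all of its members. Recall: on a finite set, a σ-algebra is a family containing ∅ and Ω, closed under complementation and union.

Begin from { ∅, {x₂}, {x₃, x₄}, {x₁, x₂, x₄}, Ω } (that is, 𝒜 plus ∅ and Ω).
Pass 1: +4 →
  {x₃}  = ᶜ of {x₁, x₂, x₄}
  {x₁, x₂}  = ᶜ of {x₃, x₄}
  {x₁, x₃, x₄}  = ᶜ of {x₂}
  {x₂, x₃, x₄}  = {x₃, x₄} ∪ {x₂}
Pass 2: 3 new —
  {x₁}  = ᶜ of {x₂, x₃, x₄}
  {x₂, x₃}  = {x₂} ∪ {x₃}
  {x₁, x₂, x₃}  = {x₁, x₂} ∪ {x₃}
Pass 3: +3 →
  {x₄}  = ᶜ of {x₁, x₂, x₃}
  {x₁, x₃}  = {x₃} ∪ {x₁}
  {x₁, x₄}  = ᶜ of {x₂, x₃}
Pass 4 (1 new):
  {x₂, x₄}  = ᶜ of {x₁, x₃}
After Pass 5 the family is unchanged; done.

σ(𝒜) = { ∅, {x₁}, {x₂}, {x₃}, {x₄}, {x₁, x₂}, {x₁, x₃}, {x₁, x₄}, {x₂, x₃}, {x₂, x₄}, {x₃, x₄}, {x₁, x₂, x₃}, {x₁, x₂, x₄}, {x₁, x₃, x₄}, {x₂, x₃, x₄}, Ω }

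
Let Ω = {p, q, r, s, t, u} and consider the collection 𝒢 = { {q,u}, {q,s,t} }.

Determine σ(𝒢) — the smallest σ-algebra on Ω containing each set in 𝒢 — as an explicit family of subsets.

σ(𝒢) = { {}, {q}, {u}, {p,r}, {q,u}, {s,t}, {p,q,r}, {p,r,u}, {q,s,t}, {s,t,u}, {p,q,r,u}, {p,r,s,t}, {q,s,t,u}, {p,q,r,s,t}, {p,r,s,t,u}, Ω }

Check:
Initial family (4 sets): { {}, {q,u}, {q,s,t}, Ω }.
Pass 1 adds 3:
  {p,r,u}  = Ω∖{q,s,t}
  {p,r,s,t}  = Ω∖{q,u}
  {q,s,t,u}  = {q,u} ∪ {q,s,t}
Pass 2: +4 →
  {p,r}  = Ω∖{q,s,t,u}
  {p,q,r,u}  = {p,r,u} ∪ {q,u}
  {p,q,r,s,t}  = {p,r,s,t} ∪ {q,s,t}
  {p,r,s,t,u}  = {p,r,s,t} ∪ {p,r,u}
Pass 3. New:
  {q}  = Ω∖{p,r,s,t,u}
  {u}  = Ω∖{p,q,r,s,t}
  {s,t}  = Ω∖{p,q,r,u}
Pass 4 (2 new):
  {p,q,r}  = {p,r} ∪ {q}
  {s,t,u}  = {s,t} ∪ {u}
Pass 5: closed — nothing new.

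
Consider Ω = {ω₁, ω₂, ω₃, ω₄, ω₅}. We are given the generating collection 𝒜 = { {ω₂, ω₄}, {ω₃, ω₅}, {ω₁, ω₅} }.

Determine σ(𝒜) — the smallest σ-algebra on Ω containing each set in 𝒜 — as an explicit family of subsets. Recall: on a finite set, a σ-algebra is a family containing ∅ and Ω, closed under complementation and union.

Start: 𝒜 ∪ {∅, Ω} = { ∅, {ω₁, ω₅}, {ω₂, ω₄}, {ω₃, ω₅}, Ω }.
Iteration 1 adds 5:
  {ω₁, ω₂, ω₄}  = {ω₃, ω₅}ᶜ
  {ω₁, ω₃, ω₅}  = {ω₂, ω₄}ᶜ
  {ω₂, ω₃, ω₄}  = {ω₁, ω₅}ᶜ
  {ω₁, ω₂, ω₄, ω₅}  = {ω₁, ω₅} ∪ {ω₂, ω₄}
  {ω₂, ω₃, ω₄, ω₅}  = {ω₃, ω₅} ∪ {ω₂, ω₄}
Iteration 2 adds 3:
  {ω₁}  = {ω₂, ω₃, ω₄, ω₅}ᶜ
  {ω₃}  = {ω₁, ω₂, ω₄, ω₅}ᶜ
  {ω₁, ω₂, ω₃, ω₄}  = {ω₁, ω₂, ω₄} ∪ {ω₂, ω₃, ω₄}
Iteration 3 (2 new):
  {ω₅}  = {ω₁, ω₂, ω₃, ω₄}ᶜ
  {ω₁, ω₃}  = {ω₃} ∪ {ω₁}
Iteration 4. New:
  {ω₂, ω₄, ω₅}  = {ω₁, ω₃}ᶜ
Iteration 5: closed — nothing new.

σ(𝒜) = { ∅, {ω₁}, {ω₃}, {ω₅}, {ω₁, ω₃}, {ω₁, ω₅}, {ω₂, ω₄}, {ω₃, ω₅}, {ω₁, ω₂, ω₄}, {ω₁, ω₃, ω₅}, {ω₂, ω₃, ω₄}, {ω₂, ω₄, ω₅}, {ω₁, ω₂, ω₃, ω₄}, {ω₁, ω₂, ω₄, ω₅}, {ω₂, ω₃, ω₄, ω₅}, Ω }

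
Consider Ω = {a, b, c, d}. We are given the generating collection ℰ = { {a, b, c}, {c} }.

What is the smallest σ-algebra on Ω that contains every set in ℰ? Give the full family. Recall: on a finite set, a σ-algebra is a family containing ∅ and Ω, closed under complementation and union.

Seed the family with ℰ together with ∅ and Ω: { {}, {c}, {a, b, c}, Ω }.
Step 1: 2 new —
  {d}  = {a, b, c}ᶜ
  {a, b, d}  = {c}ᶜ
Step 2: 1 new —
  {c, d}  = {c} ∪ {d}
Step 3 (1 new):
  {a, b}  = {c, d}ᶜ
Step 4: no new sets; the family is a σ-algebra.

Hence σ(ℰ) has 8 members: { {}, {c}, {d}, {a, b}, {c, d}, {a, b, c}, {a, b, d}, Ω }.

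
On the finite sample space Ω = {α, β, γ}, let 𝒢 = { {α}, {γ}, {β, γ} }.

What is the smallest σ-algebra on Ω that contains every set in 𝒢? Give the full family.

Answer: σ(𝒢) = { {}, {α}, {β}, {γ}, {α, β}, {α, γ}, {β, γ}, Ω }

Trace:
Seed the family with 𝒢 together with ∅ and Ω: { {}, {α}, {γ}, {β, γ}, Ω }.
Round 1 adds 2:
  {α, β}  = complement {γ}
  {α, γ}  = {γ} ∪ {α}
  |family| = 7
Round 2. New:
  {β}  = complement {α, γ}
  |family| = 8
Round 3 adds nothing — fixpoint reached.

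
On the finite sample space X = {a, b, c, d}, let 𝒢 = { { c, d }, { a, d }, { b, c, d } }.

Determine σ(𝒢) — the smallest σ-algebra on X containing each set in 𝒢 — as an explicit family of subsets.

Begin from { {  }, { a, d }, { c, d }, { b, c, d }, X } (that is, 𝒢 plus ∅ and X).
Pass 1: +4 →
  { a }  = { b, c, d }ᶜ
  { a, b }  = { c, d }ᶜ
  { b, c }  = { a, d }ᶜ
  { a, c, d }  = { c, d } ∪ { a, d }
  [9 total]
Pass 2 adds 3:
  { b }  = { a, c, d }ᶜ
  { a, b, c }  = { a, b } ∪ { b, c }
  { a, b, d }  = { a, b } ∪ { a, d }
  [12 total]
Pass 3 adds 2:
  { c }  = { a, b, d }ᶜ
  { d }  = { a, b, c }ᶜ
  [14 total]
Pass 4 adds 2:
  { a, c }  = { c } ∪ { a }
  { b, d }  = { d } ∪ { b }
  [16 total]
Pass 5: closed — nothing new.

|σ(𝒢)| = 16.  σ(𝒢) = { {  }, { a }, { b }, { c }, { d }, { a, b }, { a, c }, { a, d }, { b, c }, { b, d }, { c, d }, { a, b, c }, { a, b, d }, { a, c, d }, { b, c, d }, X }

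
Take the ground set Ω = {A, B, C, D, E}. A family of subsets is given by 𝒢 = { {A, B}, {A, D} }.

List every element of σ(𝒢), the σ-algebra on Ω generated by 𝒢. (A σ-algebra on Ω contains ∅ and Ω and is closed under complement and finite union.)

Take S₀ = 𝒢 ∪ {∅, Ω} = { {}, {A, B}, {A, D}, Ω }.
Iteration 1: 3 new —
  {A, B, D}  = {A, B} ∪ {A, D}
  {B, C, E}  = Ω∖{A, D}
  {C, D, E}  = Ω∖{A, B}
Iteration 2. New:
  {C, E}  = Ω∖{A, B, D}
  {A, B, C, E}  = {B, C, E} ∪ {A, B}
  {A, C, D, E}  = {C, D, E} ∪ {A, D}
  {B, C, D, E}  = {C, D, E} ∪ {B, C, E}
Iteration 3 adds 3:
  {A}  = Ω∖{B, C, D, E}
  {B}  = Ω∖{A, C, D, E}
  {D}  = Ω∖{A, B, C, E}
Iteration 4 adds 2:
  {B, D}  = {D} ∪ {B}
  {A, C, E}  = {C, E} ∪ {A}
Iteration 5: stable.

|σ(𝒢)| = 16.  σ(𝒢) = { {}, {A}, {B}, {D}, {A, B}, {A, D}, {B, D}, {C, E}, {A, B, D}, {A, C, E}, {B, C, E}, {C, D, E}, {A, B, C, E}, {A, C, D, E}, {B, C, D, E}, Ω }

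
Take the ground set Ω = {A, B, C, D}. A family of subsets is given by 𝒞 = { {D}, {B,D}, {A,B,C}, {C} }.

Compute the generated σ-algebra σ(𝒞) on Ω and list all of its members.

σ(𝒞) = { {}, {A}, {B}, {C}, {D}, {A,B}, {A,C}, {A,D}, {B,C}, {B,D}, {C,D}, {A,B,C}, {A,B,D}, {A,C,D}, {B,C,D}, Ω }

Derivation:
Start: 𝒞 ∪ {∅, Ω} = { {}, {C}, {D}, {B,D}, {A,B,C}, Ω }.
Iteration 1: +4 →
  {A,C}  = ᶜ of {B,D}
  {C,D}  = {C} ∪ {D}
  {A,B,D}  = ᶜ of {C}
  {B,C,D}  = {C} ∪ {B,D}
  (now 10)
Iteration 2: 3 new —
  {A}  = ᶜ of {B,C,D}
  {A,B}  = ᶜ of {C,D}
  {A,C,D}  = {C,D} ∪ {A,C}
  (now 13)
Iteration 3 (2 new):
  {B}  = ᶜ of {A,C,D}
  {A,D}  = {D} ∪ {A}
  (now 15)
Iteration 4: 1 new —
  {B,C}  = ᶜ of {A,D}
  (now 16)
Iteration 5 adds nothing — fixpoint reached.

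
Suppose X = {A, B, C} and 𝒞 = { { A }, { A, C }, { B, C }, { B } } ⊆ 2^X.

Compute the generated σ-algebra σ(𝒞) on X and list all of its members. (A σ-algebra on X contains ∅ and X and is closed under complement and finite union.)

Begin from { {  }, { A }, { B }, { A, C }, { B, C }, X } (that is, 𝒞 plus ∅ and X).
Iteration 1 (1 new):
  { A, B }  = { B } ∪ { A }
  |family| = 7
Iteration 2. New:
  { C }  = complement { A, B }
  |family| = 8
Iteration 3: already closed under ᶜ and ∪.

σ(𝒞) = { {  }, { A }, { B }, { C }, { A, B }, { A, C }, { B, C }, X }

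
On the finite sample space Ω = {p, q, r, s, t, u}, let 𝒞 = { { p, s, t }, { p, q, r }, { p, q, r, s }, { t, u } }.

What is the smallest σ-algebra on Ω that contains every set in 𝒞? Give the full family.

Take S₀ = 𝒞 ∪ {∅, Ω} = { {}, { t, u }, { p, q, r }, { p, s, t }, { p, q, r, s }, Ω }.
Iteration 1 (5 new):
  { q, r, u }  = ᶜ of { p, s, t }
  { s, t, u }  = ᶜ of { p, q, r }
  { p, s, t, u }  = { p, s, t } ∪ { t, u }
  { p, q, r, s, t }  = { p, s, t } ∪ { p, q, r }
  { p, q, r, t, u }  = { p, q, r } ∪ { t, u }
  [11 total]
Iteration 2 adds 7:
  { s }  = ᶜ of { p, q, r, t, u }
  { u }  = ᶜ of { p, q, r, s, t }
  { q, r }  = ᶜ of { p, s, t, u }
  { p, q, r, u }  = { p, q, r } ∪ { q, r, u }
  { q, r, t, u }  = { t, u } ∪ { q, r, u }
  { p, q, r, s, u }  = { q, r, u } ∪ { p, q, r, s }
  { q, r, s, t, u }  = { q, r, u } ∪ { s, t, u }
  [18 total]
Iteration 3. New:
  { p }  = ᶜ of { q, r, s, t, u }
  { t }  = ᶜ of { p, q, r, s, u }
  { p, s }  = ᶜ of { q, r, t, u }
  { s, t }  = ᶜ of { p, q, r, u }
  { s, u }  = { s } ∪ { u }
  { q, r, s }  = { q, r } ∪ { s }
  { q, r, s, u }  = { q, r, u } ∪ { s }
  [25 total]
Iteration 4: +7 →
  { p, t }  = ᶜ of { q, r, s, u }
  { p, u }  = { p } ∪ { u }
  { p, s, u }  = { p } ∪ { s, u }
  { p, t, u }  = ᶜ of { q, r, s }
  { q, r, t }  = { t } ∪ { q, r }
  { p, q, r, t }  = ᶜ of { s, u }
  { q, r, s, t }  = { q, r, s } ∪ { t }
  [32 total]
Iteration 5 adds nothing — fixpoint reached.

σ(𝒞) = { {}, { p }, { s }, { t }, { u }, { p, s }, { p, t }, { p, u }, { q, r }, { s, t }, { s, u }, { t, u }, { p, q, r }, { p, s, t }, { p, s, u }, { p, t, u }, { q, r, s }, { q, r, t }, { q, r, u }, { s, t, u }, { p, q, r, s }, { p, q, r, t }, { p, q, r, u }, { p, s, t, u }, { q, r, s, t }, { q, r, s, u }, { q, r, t, u }, { p, q, r, s, t }, { p, q, r, s, u }, { p, q, r, t, u }, { q, r, s, t, u }, Ω }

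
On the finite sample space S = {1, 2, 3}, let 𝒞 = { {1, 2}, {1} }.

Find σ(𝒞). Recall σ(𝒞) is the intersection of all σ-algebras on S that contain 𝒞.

σ(𝒞) = { {}, {1}, {2}, {3}, {1, 2}, {1, 3}, {2, 3}, S }

Trace:
Start: 𝒞 ∪ {∅, S} = { {}, {1}, {1, 2}, S }.
Pass 1 (2 new):
  {3}  = S∖{1, 2}
  {2, 3}  = S∖{1}
  [6 total]
Pass 2 adds 1:
  {1, 3}  = {3} ∪ {1}
  [7 total]
Pass 3 (1 new):
  {2}  = S∖{1, 3}
  [8 total]
Pass 4: closed — nothing new.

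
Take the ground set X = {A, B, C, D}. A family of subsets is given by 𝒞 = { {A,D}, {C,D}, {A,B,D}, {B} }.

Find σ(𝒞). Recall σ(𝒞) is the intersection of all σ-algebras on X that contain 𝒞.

σ(𝒞) (16 sets): { {}, {A}, {B}, {C}, {D}, {A,B}, {A,C}, {A,D}, {B,C}, {B,D}, {C,D}, {A,B,C}, {A,B,D}, {A,C,D}, {B,C,D}, X }

Working:
Take S₀ = 𝒞 ∪ {∅, X} = { {}, {B}, {A,D}, {C,D}, {A,B,D}, X }.
Pass 1 (5 new):
  {C}  = ᶜ of {A,B,D}
  {A,B}  = ᶜ of {C,D}
  {B,C}  = ᶜ of {A,D}
  {A,C,D}  = ᶜ of {B}
  {B,C,D}  = {C,D} ∪ {B}
  (now 11)
Pass 2 adds 2:
  {A}  = ᶜ of {B,C,D}
  {A,B,C}  = {A,B} ∪ {C}
  (now 13)
Pass 3: 2 new —
  {D}  = ᶜ of {A,B,C}
  {A,C}  = {C} ∪ {A}
  (now 15)
Pass 4: 1 new —
  {B,D}  = ᶜ of {A,C}
  (now 16)
After Pass 5 the family is unchanged; done.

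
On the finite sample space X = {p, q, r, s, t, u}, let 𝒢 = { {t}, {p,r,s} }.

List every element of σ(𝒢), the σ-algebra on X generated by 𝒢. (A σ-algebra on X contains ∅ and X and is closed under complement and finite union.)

Seed the family with 𝒢 together with ∅ and X: { {}, {t}, {p,r,s}, X }.
Round 1 (3 new):
  {q,t,u}  = {p,r,s}ᶜ
  {p,r,s,t}  = {p,r,s} ∪ {t}
  {p,q,r,s,u}  = {t}ᶜ
  (now 7)
Round 2. New:
  {q,u}  = {p,r,s,t}ᶜ
  (now 8)
Round 3: stable.

|σ(𝒢)| = 8.  σ(𝒢) = { {}, {t}, {q,u}, {p,r,s}, {q,t,u}, {p,r,s,t}, {p,q,r,s,u}, X }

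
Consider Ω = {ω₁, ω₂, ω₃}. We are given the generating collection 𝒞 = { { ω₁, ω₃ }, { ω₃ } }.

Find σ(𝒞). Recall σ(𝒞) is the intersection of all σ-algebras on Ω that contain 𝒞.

|σ(𝒞)| = 8.  σ(𝒞) = { {  }, { ω₁ }, { ω₂ }, { ω₃ }, { ω₁, ω₂ }, { ω₁, ω₃ }, { ω₂, ω₃ }, Ω }

Check:
Start: 𝒞 ∪ {∅, Ω} = { {  }, { ω₃ }, { ω₁, ω₃ }, Ω }.
Step 1: +2 →
  { ω₂ }  = complement { ω₁, ω₃ }
  { ω₁, ω₂ }  = complement { ω₃ }
  |family| = 6
Step 2. New:
  { ω₂, ω₃ }  = { ω₃ } ∪ { ω₂ }
  |family| = 7
Step 3 (1 new):
  { ω₁ }  = complement { ω₂, ω₃ }
  |family| = 8
After Step 4 the family is unchanged; done.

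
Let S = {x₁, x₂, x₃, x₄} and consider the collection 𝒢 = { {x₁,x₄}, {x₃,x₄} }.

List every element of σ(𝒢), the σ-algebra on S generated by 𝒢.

Begin from { {}, {x₁,x₄}, {x₃,x₄}, S } (that is, 𝒢 plus ∅ and S).
Step 1. New:
  {x₁,x₂}  = {x₃,x₄}ᶜ
  {x₂,x₃}  = {x₁,x₄}ᶜ
  {x₁,x₃,x₄}  = {x₃,x₄} ∪ {x₁,x₄}
Step 2: +4 →
  {x₂}  = {x₁,x₃,x₄}ᶜ
  {x₁,x₂,x₃}  = {x₂,x₃} ∪ {x₁,x₂}
  {x₁,x₂,x₄}  = {x₁,x₄} ∪ {x₁,x₂}
  {x₂,x₃,x₄}  = {x₃,x₄} ∪ {x₂,x₃}
Step 3 (3 new):
  {x₁}  = {x₂,x₃,x₄}ᶜ
  {x₃}  = {x₁,x₂,x₄}ᶜ
  {x₄}  = {x₁,x₂,x₃}ᶜ
Step 4 (2 new):
  {x₁,x₃}  = {x₃} ∪ {x₁}
  {x₂,x₄}  = {x₄} ∪ {x₂}
Step 5: closed — nothing new.

Therefore σ(𝒢) = { {}, {x₁}, {x₂}, {x₃}, {x₄}, {x₁,x₂}, {x₁,x₃}, {x₁,x₄}, {x₂,x₃}, {x₂,x₄}, {x₃,x₄}, {x₁,x₂,x₃}, {x₁,x₂,x₄}, {x₁,x₃,x₄}, {x₂,x₃,x₄}, S } (|σ(𝒢)| = 16).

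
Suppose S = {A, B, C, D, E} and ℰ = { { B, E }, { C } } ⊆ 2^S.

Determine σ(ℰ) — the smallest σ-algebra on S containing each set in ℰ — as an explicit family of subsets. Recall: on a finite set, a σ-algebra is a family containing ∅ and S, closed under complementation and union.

|σ(ℰ)| = 8.  σ(ℰ) = { {  }, { C }, { A, D }, { B, E }, { A, C, D }, { B, C, E }, { A, B, D, E }, S }

Trace:
Start: ℰ ∪ {∅, S} = { {  }, { C }, { B, E }, S }.
Round 1. New:
  { A, C, D }  = S∖{ B, E }
  { B, C, E }  = { C } ∪ { B, E }
  { A, B, D, E }  = S∖{ C }
  [7 total]
Round 2 (1 new):
  { A, D }  = S∖{ B, C, E }
  [8 total]
After Round 3 the family is unchanged; done.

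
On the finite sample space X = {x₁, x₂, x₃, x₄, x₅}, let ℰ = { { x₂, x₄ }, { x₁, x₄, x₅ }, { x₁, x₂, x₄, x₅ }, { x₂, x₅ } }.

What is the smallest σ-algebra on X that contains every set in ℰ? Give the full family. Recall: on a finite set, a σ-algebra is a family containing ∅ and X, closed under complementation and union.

σ(ℰ) = { {}, { x₁ }, { x₂ }, { x₃ }, { x₄ }, { x₅ }, { x₁, x₂ }, { x₁, x₃ }, { x₁, x₄ }, { x₁, x₅ }, { x₂, x₃ }, { x₂, x₄ }, { x₂, x₅ }, { x₃, x₄ }, { x₃, x₅ }, { x₄, x₅ }, { x₁, x₂, x₃ }, { x₁, x₂, x₄ }, { x₁, x₂, x₅ }, { x₁, x₃, x₄ }, { x₁, x₃, x₅ }, { x₁, x₄, x₅ }, { x₂, x₃, x₄ }, { x₂, x₃, x₅ }, { x₂, x₄, x₅ }, { x₃, x₄, x₅ }, { x₁, x₂, x₃, x₄ }, { x₁, x₂, x₃, x₅ }, { x₁, x₂, x₄, x₅ }, { x₁, x₃, x₄, x₅ }, { x₂, x₃, x₄, x₅ }, X }

Working:
Begin from { {}, { x₂, x₄ }, { x₂, x₅ }, { x₁, x₄, x₅ }, { x₁, x₂, x₄, x₅ }, X } (that is, ℰ plus ∅ and X).
Iteration 1: +5 →
  { x₃ }  = complement { x₁, x₂, x₄, x₅ }
  { x₂, x₃ }  = complement { x₁, x₄, x₅ }
  { x₁, x₃, x₄ }  = complement { x₂, x₅ }
  { x₁, x₃, x₅ }  = complement { x₂, x₄ }
  { x₂, x₄, x₅ }  = { x₂, x₅ } ∪ { x₂, x₄ }
  (now 11)
Iteration 2: 7 new —
  { x₁, x₃ }  = complement { x₂, x₄, x₅ }
  { x₂, x₃, x₄ }  = { x₃ } ∪ { x₂, x₄ }
  { x₂, x₃, x₅ }  = { x₂, x₅ } ∪ { x₃ }
  { x₁, x₂, x₃, x₄ }  = { x₁, x₃, x₄ } ∪ { x₂, x₃ }
  { x₁, x₂, x₃, x₅ }  = { x₂, x₅ } ∪ { x₁, x₃, x₅ }
  { x₁, x₃, x₄, x₅ }  = { x₁, x₄, x₅ } ∪ { x₁, x₃, x₅ }
  { x₂, x₃, x₄, x₅ }  = { x₃ } ∪ { x₂, x₄, x₅ }
  (now 18)
Iteration 3: +7 →
  { x₁ }  = complement { x₂, x₃, x₄, x₅ }
  { x₂ }  = complement { x₁, x₃, x₄, x₅ }
  { x₄ }  = complement { x₁, x₂, x₃, x₅ }
  { x₅ }  = complement { x₁, x₂, x₃, x₄ }
  { x₁, x₄ }  = complement { x₂, x₃, x₅ }
  { x₁, x₅ }  = complement { x₂, x₃, x₄ }
  { x₁, x₂, x₃ }  = { x₂, x₃ } ∪ { x₁, x₃ }
  (now 25)
Iteration 4 adds 6:
  { x₁, x₂ }  = { x₂ } ∪ { x₁ }
  { x₃, x₄ }  = { x₃ } ∪ { x₄ }
  { x₃, x₅ }  = { x₅ } ∪ { x₃ }
  { x₄, x₅ }  = complement { x₁, x₂, x₃ }
  { x₁, x₂, x₄ }  = { x₂ } ∪ { x₁, x₄ }
  { x₁, x₂, x₅ }  = { x₂, x₅ } ∪ { x₁, x₅ }
  (now 31)
Iteration 5 (1 new):
  { x₃, x₄, x₅ }  = complement { x₁, x₂ }
  (now 32)
Iteration 6 adds nothing — fixpoint reached.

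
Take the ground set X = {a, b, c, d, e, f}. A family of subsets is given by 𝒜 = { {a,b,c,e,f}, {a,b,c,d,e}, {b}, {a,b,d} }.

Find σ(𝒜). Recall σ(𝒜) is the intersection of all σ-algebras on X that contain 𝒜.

σ(𝒜) (32 sets): { {}, {a}, {b}, {d}, {f}, {a,b}, {a,d}, {a,f}, {b,d}, {b,f}, {c,e}, {d,f}, {a,b,d}, {a,b,f}, {a,c,e}, {a,d,f}, {b,c,e}, {b,d,f}, {c,d,e}, {c,e,f}, {a,b,c,e}, {a,b,d,f}, {a,c,d,e}, {a,c,e,f}, {b,c,d,e}, {b,c,e,f}, {c,d,e,f}, {a,b,c,d,e}, {a,b,c,e,f}, {a,c,d,e,f}, {b,c,d,e,f}, X }

Working:
Seed the family with 𝒜 together with ∅ and X: { {}, {b}, {a,b,d}, {a,b,c,d,e}, {a,b,c,e,f}, X }.
Step 1 (4 new):
  {d}  = {a,b,c,e,f}ᶜ
  {f}  = {a,b,c,d,e}ᶜ
  {c,e,f}  = {a,b,d}ᶜ
  {a,c,d,e,f}  = {b}ᶜ
Step 2 adds 6:
  {b,d}  = {b} ∪ {d}
  {b,f}  = {b} ∪ {f}
  {d,f}  = {f} ∪ {d}
  {a,b,d,f}  = {f} ∪ {a,b,d}
  {b,c,e,f}  = {b} ∪ {c,e,f}
  {c,d,e,f}  = {c,e,f} ∪ {d}
Step 3. New:
  {a,b}  = {c,d,e,f}ᶜ
  {a,d}  = {b,c,e,f}ᶜ
  {c,e}  = {a,b,d,f}ᶜ
  {b,d,f}  = {d} ∪ {b,f}
  {a,b,c,e}  = {d,f}ᶜ
  {a,c,d,e}  = {b,f}ᶜ
  {a,c,e,f}  = {b,d}ᶜ
  {b,c,d,e,f}  = {c,e,f} ∪ {b,d}
Step 4 (7 new):
  {a}  = {b,c,d,e,f}ᶜ
  {a,b,f}  = {a,b} ∪ {b,f}
  {a,c,e}  = {b,d,f}ᶜ
  {a,d,f}  = {f} ∪ {a,d}
  {b,c,e}  = {b} ∪ {c,e}
  {c,d,e}  = {d} ∪ {c,e}
  {b,c,d,e}  = {c,e} ∪ {b,d}
Step 5 adds 1:
  {a,f}  = {b,c,d,e}ᶜ
Step 6 adds nothing — fixpoint reached.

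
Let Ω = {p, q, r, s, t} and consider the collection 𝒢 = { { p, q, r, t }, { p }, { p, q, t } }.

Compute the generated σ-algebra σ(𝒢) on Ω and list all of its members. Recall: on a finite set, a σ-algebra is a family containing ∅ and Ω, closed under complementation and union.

σ(𝒢) (16 sets): { {}, { p }, { r }, { s }, { p, r }, { p, s }, { q, t }, { r, s }, { p, q, t }, { p, r, s }, { q, r, t }, { q, s, t }, { p, q, r, t }, { p, q, s, t }, { q, r, s, t }, Ω }

Check:
Seed the family with 𝒢 together with ∅ and Ω: { {}, { p }, { p, q, t }, { p, q, r, t }, Ω }.
Round 1. New:
  { s }  = complement { p, q, r, t }
  { r, s }  = complement { p, q, t }
  { q, r, s, t }  = complement { p }
  — 8 sets.
Round 2. New:
  { p, s }  = { s } ∪ { p }
  { p, r, s }  = { r, s } ∪ { p }
  { p, q, s, t }  = { s } ∪ { p, q, t }
  — 11 sets.
Round 3: +3 →
  { r }  = complement { p, q, s, t }
  { q, t }  = complement { p, r, s }
  { q, r, t }  = complement { p, s }
  — 14 sets.
Round 4 (2 new):
  { p, r }  = { r } ∪ { p }
  { q, s, t }  = { q, t } ∪ { s }
  — 16 sets.
Round 5: closed — nothing new.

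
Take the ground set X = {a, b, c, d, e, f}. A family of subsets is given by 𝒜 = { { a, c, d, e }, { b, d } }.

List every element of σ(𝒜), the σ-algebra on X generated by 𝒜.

Begin from { ∅, { b, d }, { a, c, d, e }, X } (that is, 𝒜 plus ∅ and X).
Pass 1 adds 3:
  { b, f }  = ᶜ of { a, c, d, e }
  { a, c, e, f }  = ᶜ of { b, d }
  { a, b, c, d, e }  = { a, c, d, e } ∪ { b, d }
Pass 2 adds 4:
  { f }  = ᶜ of { a, b, c, d, e }
  { b, d, f }  = { b, f } ∪ { b, d }
  { a, b, c, e, f }  = { a, c, e, f } ∪ { b, f }
  { a, c, d, e, f }  = { a, c, e, f } ∪ { a, c, d, e }
Pass 3: 3 new —
  { b }  = ᶜ of { a, c, d, e, f }
  { d }  = ᶜ of { a, b, c, e, f }
  { a, c, e }  = ᶜ of { b, d, f }
Pass 4. New:
  { d, f }  = { d } ∪ { f }
  { a, b, c, e }  = { a, c, e } ∪ { b }
Pass 5: stable.

Hence σ(𝒜) has 16 members: { ∅, { b }, { d }, { f }, { b, d }, { b, f }, { d, f }, { a, c, e }, { b, d, f }, { a, b, c, e }, { a, c, d, e }, { a, c, e, f }, { a, b, c, d, e }, { a, b, c, e, f }, { a, c, d, e, f }, X }.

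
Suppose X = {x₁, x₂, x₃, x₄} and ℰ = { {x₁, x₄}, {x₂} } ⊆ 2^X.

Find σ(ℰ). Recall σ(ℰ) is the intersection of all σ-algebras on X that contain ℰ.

Take S₀ = ℰ ∪ {∅, X} = { ∅, {x₂}, {x₁, x₄}, X }.
Pass 1 (3 new):
  {x₂, x₃}  = {x₁, x₄}ᶜ
  {x₁, x₂, x₄}  = {x₂} ∪ {x₁, x₄}
  {x₁, x₃, x₄}  = {x₂}ᶜ
  (now 7)
Pass 2: +1 →
  {x₃}  = {x₁, x₂, x₄}ᶜ
  (now 8)
Pass 3: closed — nothing new.

Hence σ(ℰ) has 8 members: { ∅, {x₂}, {x₃}, {x₁, x₄}, {x₂, x₃}, {x₁, x₂, x₄}, {x₁, x₃, x₄}, X }.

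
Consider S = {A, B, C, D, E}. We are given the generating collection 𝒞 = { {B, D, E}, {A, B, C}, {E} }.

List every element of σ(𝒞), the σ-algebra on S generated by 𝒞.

Start: 𝒞 ∪ {∅, S} = { {}, {E}, {A, B, C}, {B, D, E}, S }.
Iteration 1: +4 →
  {A, C}  = ᶜ of {B, D, E}
  {D, E}  = ᶜ of {A, B, C}
  {A, B, C, D}  = ᶜ of {E}
  {A, B, C, E}  = {A, B, C} ∪ {E}
  [9 total]
Iteration 2 (3 new):
  {D}  = ᶜ of {A, B, C, E}
  {A, C, E}  = {E} ∪ {A, C}
  {A, C, D, E}  = {D, E} ∪ {A, C}
  [12 total]
Iteration 3: 3 new —
  {B}  = ᶜ of {A, C, D, E}
  {B, D}  = ᶜ of {A, C, E}
  {A, C, D}  = {A, C} ∪ {D}
  [15 total]
Iteration 4. New:
  {B, E}  = ᶜ of {A, C, D}
  [16 total]
Iteration 5: stable.

|σ(𝒞)| = 16.  σ(𝒞) = { {}, {B}, {D}, {E}, {A, C}, {B, D}, {B, E}, {D, E}, {A, B, C}, {A, C, D}, {A, C, E}, {B, D, E}, {A, B, C, D}, {A, B, C, E}, {A, C, D, E}, S }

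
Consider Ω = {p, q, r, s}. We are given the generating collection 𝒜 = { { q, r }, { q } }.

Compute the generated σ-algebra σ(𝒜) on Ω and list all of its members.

Begin from { {  }, { q }, { q, r }, Ω } (that is, 𝒜 plus ∅ and Ω).
Round 1 adds 2:
  { p, s }  = Ω∖{ q, r }
  { p, r, s }  = Ω∖{ q }
Round 2 adds 1:
  { p, q, s }  = { p, s } ∪ { q }
Round 3 (1 new):
  { r }  = Ω∖{ p, q, s }
Round 4: already closed under ᶜ and ∪.

|σ(𝒜)| = 8.  σ(𝒜) = { {  }, { q }, { r }, { p, s }, { q, r }, { p, q, s }, { p, r, s }, Ω }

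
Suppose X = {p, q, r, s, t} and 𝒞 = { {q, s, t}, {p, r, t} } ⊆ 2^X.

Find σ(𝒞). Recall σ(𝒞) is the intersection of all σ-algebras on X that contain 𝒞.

Start: 𝒞 ∪ {∅, X} = { {}, {p, r, t}, {q, s, t}, X }.
Round 1. New:
  {p, r}  = {q, s, t}ᶜ
  {q, s}  = {p, r, t}ᶜ
Round 2 adds 1:
  {p, q, r, s}  = {p, r} ∪ {q, s}
Round 3: +1 →
  {t}  = {p, q, r, s}ᶜ
Round 4: already closed under ᶜ and ∪.

Hence σ(𝒞) has 8 members: { {}, {t}, {p, r}, {q, s}, {p, r, t}, {q, s, t}, {p, q, r, s}, X }.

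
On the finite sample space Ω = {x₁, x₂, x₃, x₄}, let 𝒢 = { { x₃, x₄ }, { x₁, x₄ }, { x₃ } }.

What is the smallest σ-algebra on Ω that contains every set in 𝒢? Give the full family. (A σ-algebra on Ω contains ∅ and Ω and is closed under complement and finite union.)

Start: 𝒢 ∪ {∅, Ω} = { {}, { x₃ }, { x₁, x₄ }, { x₃, x₄ }, Ω }.
Round 1: 4 new —
  { x₁, x₂ }  = complement { x₃, x₄ }
  { x₂, x₃ }  = complement { x₁, x₄ }
  { x₁, x₂, x₄ }  = complement { x₃ }
  { x₁, x₃, x₄ }  = { x₃ } ∪ { x₁, x₄ }
  |family| = 9
Round 2. New:
  { x₂ }  = complement { x₁, x₃, x₄ }
  { x₁, x₂, x₃ }  = { x₁, x₂ } ∪ { x₃ }
  { x₂, x₃, x₄ }  = { x₃, x₄ } ∪ { x₂, x₃ }
  |family| = 12
Round 3. New:
  { x₁ }  = complement { x₂, x₃, x₄ }
  { x₄ }  = complement { x₁, x₂, x₃ }
  |family| = 14
Round 4 (2 new):
  { x₁, x₃ }  = { x₃ } ∪ { x₁ }
  { x₂, x₄ }  = { x₄ } ∪ { x₂ }
  |family| = 16
Round 5: no new sets; the family is a σ-algebra.

Therefore σ(𝒢) = { {}, { x₁ }, { x₂ }, { x₃ }, { x₄ }, { x₁, x₂ }, { x₁, x₃ }, { x₁, x₄ }, { x₂, x₃ }, { x₂, x₄ }, { x₃, x₄ }, { x₁, x₂, x₃ }, { x₁, x₂, x₄ }, { x₁, x₃, x₄ }, { x₂, x₃, x₄ }, Ω } (|σ(𝒢)| = 16).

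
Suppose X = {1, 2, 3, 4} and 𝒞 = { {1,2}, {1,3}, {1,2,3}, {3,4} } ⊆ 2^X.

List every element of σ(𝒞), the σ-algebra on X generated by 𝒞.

Seed the family with 𝒞 together with ∅ and X: { {}, {1,2}, {1,3}, {3,4}, {1,2,3}, X }.
Iteration 1 adds 3:
  {4}  = complement {1,2,3}
  {2,4}  = complement {1,3}
  {1,3,4}  = {3,4} ∪ {1,3}
  [9 total]
Iteration 2 (3 new):
  {2}  = complement {1,3,4}
  {1,2,4}  = {1,2} ∪ {4}
  {2,3,4}  = {3,4} ∪ {2,4}
  [12 total]
Iteration 3 adds 2:
  {1}  = complement {2,3,4}
  {3}  = complement {1,2,4}
  [14 total]
Iteration 4: 2 new —
  {1,4}  = {4} ∪ {1}
  {2,3}  = {3} ∪ {2}
  [16 total]
Iteration 5: stable.

|σ(𝒞)| = 16.  σ(𝒞) = { {}, {1}, {2}, {3}, {4}, {1,2}, {1,3}, {1,4}, {2,3}, {2,4}, {3,4}, {1,2,3}, {1,2,4}, {1,3,4}, {2,3,4}, X }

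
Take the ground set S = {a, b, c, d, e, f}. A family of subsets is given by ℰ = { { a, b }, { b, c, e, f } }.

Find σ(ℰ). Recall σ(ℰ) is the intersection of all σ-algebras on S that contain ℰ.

Answer: σ(ℰ) = { {}, { a }, { b }, { d }, { a, b }, { a, d }, { b, d }, { a, b, d }, { c, e, f }, { a, c, e, f }, { b, c, e, f }, { c, d, e, f }, { a, b, c, e, f }, { a, c, d, e, f }, { b, c, d, e, f }, S }

Trace:
Start: ℰ ∪ {∅, S} = { {}, { a, b }, { b, c, e, f }, S }.
Pass 1: +3 →
  { a, d }  = { b, c, e, f }ᶜ
  { c, d, e, f }  = { a, b }ᶜ
  { a, b, c, e, f }  = { a, b } ∪ { b, c, e, f }
  — 7 sets.
Pass 2 adds 4:
  { d }  = { a, b, c, e, f }ᶜ
  { a, b, d }  = { a, d } ∪ { a, b }
  { a, c, d, e, f }  = { a, d } ∪ { c, d, e, f }
  { b, c, d, e, f }  = { c, d, e, f } ∪ { b, c, e, f }
  — 11 sets.
Pass 3 (3 new):
  { a }  = { b, c, d, e, f }ᶜ
  { b }  = { a, c, d, e, f }ᶜ
  { c, e, f }  = { a, b, d }ᶜ
  — 14 sets.
Pass 4 adds 2:
  { b, d }  = { d } ∪ { b }
  { a, c, e, f }  = { a } ∪ { c, e, f }
  — 16 sets.
Pass 5 adds nothing — fixpoint reached.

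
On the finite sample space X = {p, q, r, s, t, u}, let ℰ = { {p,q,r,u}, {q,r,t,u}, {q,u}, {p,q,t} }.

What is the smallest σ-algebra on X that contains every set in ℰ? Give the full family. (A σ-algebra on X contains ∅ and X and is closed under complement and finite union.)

Initial family (6 sets): { {}, {q,u}, {p,q,t}, {p,q,r,u}, {q,r,t,u}, X }.
Iteration 1: 6 new —
  {p,s}  = ᶜ of {q,r,t,u}
  {s,t}  = ᶜ of {p,q,r,u}
  {r,s,u}  = ᶜ of {p,q,t}
  {p,q,t,u}  = {p,q,t} ∪ {q,u}
  {p,r,s,t}  = ᶜ of {q,u}
  {p,q,r,t,u}  = {p,q,t} ∪ {p,q,r,u}
  [12 total]
Iteration 2 adds 14:
  {s}  = ᶜ of {p,q,r,t,u}
  {r,s}  = ᶜ of {p,q,t,u}
  {p,s,t}  = {s,t} ∪ {p,s}
  {p,q,s,t}  = {s,t} ∪ {p,q,t}
  {p,q,s,u}  = {q,u} ∪ {p,s}
  {p,r,s,u}  = {p,s} ∪ {r,s,u}
  {q,r,s,u}  = {q,u} ∪ {r,s,u}
  {q,s,t,u}  = {q,u} ∪ {s,t}
  {r,s,t,u}  = {s,t} ∪ {r,s,u}
  {p,q,r,s,t}  = {p,q,t} ∪ {p,r,s,t}
  {p,q,r,s,u}  = {p,q,r,u} ∪ {p,s}
  {p,q,s,t,u}  = {s,t} ∪ {p,q,t,u}
  {p,r,s,t,u}  = {p,r,s,t} ∪ {r,s,u}
  {q,r,s,t,u}  = {s,t} ∪ {q,r,t,u}
  [26 total]
Iteration 3 (15 new):
  {p}  = ᶜ of {q,r,s,t,u}
  {q}  = ᶜ of {p,r,s,t,u}
  {r}  = ᶜ of {p,q,s,t,u}
  {t}  = ᶜ of {p,q,r,s,u}
  {u}  = ᶜ of {p,q,r,s,t}
  {p,q}  = ᶜ of {r,s,t,u}
  {p,r}  = ᶜ of {q,s,t,u}
  {p,t}  = ᶜ of {q,r,s,u}
  {q,t}  = ᶜ of {p,r,s,u}
  {r,t}  = ᶜ of {p,q,s,u}
  {r,u}  = ᶜ of {p,q,s,t}
  {p,r,s}  = {r,s} ∪ {p,s}
  {q,r,u}  = ᶜ of {p,s,t}
  {q,s,u}  = {q,u} ∪ {s}
  {r,s,t}  = {r,s} ∪ {s,t}
  [41 total]
Iteration 4. New:
  {p,u}  = {p} ∪ {u}
  {q,r}  = {q} ∪ {r}
  {q,s}  = {q} ∪ {s}
  {s,u}  = {s} ∪ {u}
  {t,u}  = {u} ∪ {t}
  {p,q,r}  = {q} ∪ {p,r}
  {p,q,s}  = {q} ∪ {p,s}
  {p,q,u}  = ᶜ of {r,s,t}
  {p,r,t}  = ᶜ of {q,s,u}
  {p,r,u}  = {p,r} ∪ {r,u}
  {p,s,u}  = {p,s} ∪ {u}
  {p,t,u}  = {p,t} ∪ {u}
  {q,r,s}  = {r,s} ∪ {q}
  {q,r,t}  = {q} ∪ {r,t}
  {q,s,t}  = {q} ∪ {s,t}
  {q,t,u}  = ᶜ of {p,r,s}
  {r,t,u}  = {r,t} ∪ {r,u}
  {s,t,u}  = {s,t} ∪ {u}
  {p,q,r,s}  = {r,s} ∪ {p,q}
  {p,q,r,t}  = {p,r} ∪ {p,q,t}
  {p,r,t,u}  = {r,u} ∪ {p,t}
  {p,s,t,u}  = {p,s,t} ∪ {u}
  {q,r,s,t}  = {r,s} ∪ {q,t}
  [64 total]
Iteration 5: no new sets; the family is a σ-algebra.

Hence σ(ℰ) has 64 members: { {}, {p}, {q}, {r}, {s}, {t}, {u}, {p,q}, {p,r}, {p,s}, {p,t}, {p,u}, {q,r}, {q,s}, {q,t}, {q,u}, {r,s}, {r,t}, {r,u}, {s,t}, {s,u}, {t,u}, {p,q,r}, {p,q,s}, {p,q,t}, {p,q,u}, {p,r,s}, {p,r,t}, {p,r,u}, {p,s,t}, {p,s,u}, {p,t,u}, {q,r,s}, {q,r,t}, {q,r,u}, {q,s,t}, {q,s,u}, {q,t,u}, {r,s,t}, {r,s,u}, {r,t,u}, {s,t,u}, {p,q,r,s}, {p,q,r,t}, {p,q,r,u}, {p,q,s,t}, {p,q,s,u}, {p,q,t,u}, {p,r,s,t}, {p,r,s,u}, {p,r,t,u}, {p,s,t,u}, {q,r,s,t}, {q,r,s,u}, {q,r,t,u}, {q,s,t,u}, {r,s,t,u}, {p,q,r,s,t}, {p,q,r,s,u}, {p,q,r,t,u}, {p,q,s,t,u}, {p,r,s,t,u}, {q,r,s,t,u}, X }.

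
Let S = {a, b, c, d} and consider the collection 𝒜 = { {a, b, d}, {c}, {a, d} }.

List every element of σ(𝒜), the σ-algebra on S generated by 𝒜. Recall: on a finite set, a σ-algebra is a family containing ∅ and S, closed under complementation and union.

Initial family (5 sets): { {}, {c}, {a, d}, {a, b, d}, S }.
Round 1. New:
  {b, c}  = S∖{a, d}
  {a, c, d}  = {c} ∪ {a, d}
Round 2. New:
  {b}  = S∖{a, c, d}
Round 3: already closed under ᶜ and ∪.

Therefore σ(𝒜) = { {}, {b}, {c}, {a, d}, {b, c}, {a, b, d}, {a, c, d}, S } (|σ(𝒜)| = 8).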